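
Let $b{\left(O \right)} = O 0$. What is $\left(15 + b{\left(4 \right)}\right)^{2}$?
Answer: $225$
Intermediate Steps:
$b{\left(O \right)} = 0$
$\left(15 + b{\left(4 \right)}\right)^{2} = \left(15 + 0\right)^{2} = 15^{2} = 225$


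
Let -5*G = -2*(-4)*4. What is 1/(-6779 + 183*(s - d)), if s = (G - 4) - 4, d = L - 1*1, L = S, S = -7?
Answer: -5/39751 ≈ -0.00012578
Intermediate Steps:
L = -7
G = -32/5 (G = -(-2*(-4))*4/5 = -8*4/5 = -⅕*32 = -32/5 ≈ -6.4000)
d = -8 (d = -7 - 1*1 = -7 - 1 = -8)
s = -72/5 (s = (-32/5 - 4) - 4 = -52/5 - 4 = -72/5 ≈ -14.400)
1/(-6779 + 183*(s - d)) = 1/(-6779 + 183*(-72/5 - 1*(-8))) = 1/(-6779 + 183*(-72/5 + 8)) = 1/(-6779 + 183*(-32/5)) = 1/(-6779 - 5856/5) = 1/(-39751/5) = -5/39751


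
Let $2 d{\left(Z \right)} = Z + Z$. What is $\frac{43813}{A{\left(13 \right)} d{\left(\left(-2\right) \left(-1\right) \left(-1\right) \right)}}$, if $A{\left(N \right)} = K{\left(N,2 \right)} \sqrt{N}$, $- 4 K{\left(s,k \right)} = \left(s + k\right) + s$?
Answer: $\frac{6259 \sqrt{13}}{26} \approx 867.97$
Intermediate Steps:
$K{\left(s,k \right)} = - \frac{s}{2} - \frac{k}{4}$ ($K{\left(s,k \right)} = - \frac{\left(s + k\right) + s}{4} = - \frac{\left(k + s\right) + s}{4} = - \frac{k + 2 s}{4} = - \frac{s}{2} - \frac{k}{4}$)
$A{\left(N \right)} = \sqrt{N} \left(- \frac{1}{2} - \frac{N}{2}\right)$ ($A{\left(N \right)} = \left(- \frac{N}{2} - \frac{1}{2}\right) \sqrt{N} = \left(- \frac{1}{2} - \frac{N}{2}\right) \sqrt{N} = \sqrt{N} \left(- \frac{1}{2} - \frac{N}{2}\right)$)
$d{\left(Z \right)} = Z$ ($d{\left(Z \right)} = \frac{Z + Z}{2} = \frac{2 Z}{2} = Z$)
$\frac{43813}{A{\left(13 \right)} d{\left(\left(-2\right) \left(-1\right) \left(-1\right) \right)}} = \frac{43813}{\frac{\sqrt{13} \left(-1 - 13\right)}{2} \left(-2\right) \left(-1\right) \left(-1\right)} = \frac{43813}{\frac{\sqrt{13} \left(-1 - 13\right)}{2} \cdot 2 \left(-1\right)} = \frac{43813}{\frac{1}{2} \sqrt{13} \left(-14\right) \left(-2\right)} = \frac{43813}{- 7 \sqrt{13} \left(-2\right)} = \frac{43813}{14 \sqrt{13}} = 43813 \frac{\sqrt{13}}{182} = \frac{6259 \sqrt{13}}{26}$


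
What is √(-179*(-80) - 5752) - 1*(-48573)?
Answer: 48573 + 6*√238 ≈ 48666.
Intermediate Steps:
√(-179*(-80) - 5752) - 1*(-48573) = √(14320 - 5752) + 48573 = √8568 + 48573 = 6*√238 + 48573 = 48573 + 6*√238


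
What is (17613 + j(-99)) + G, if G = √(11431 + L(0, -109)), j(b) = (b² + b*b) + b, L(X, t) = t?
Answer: 37116 + 3*√1258 ≈ 37222.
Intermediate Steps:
j(b) = b + 2*b² (j(b) = (b² + b²) + b = 2*b² + b = b + 2*b²)
G = 3*√1258 (G = √(11431 - 109) = √11322 = 3*√1258 ≈ 106.40)
(17613 + j(-99)) + G = (17613 - 99*(1 + 2*(-99))) + 3*√1258 = (17613 - 99*(1 - 198)) + 3*√1258 = (17613 - 99*(-197)) + 3*√1258 = (17613 + 19503) + 3*√1258 = 37116 + 3*√1258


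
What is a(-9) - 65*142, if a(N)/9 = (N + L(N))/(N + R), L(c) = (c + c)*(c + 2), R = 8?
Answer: -10283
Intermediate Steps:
L(c) = 2*c*(2 + c) (L(c) = (2*c)*(2 + c) = 2*c*(2 + c))
a(N) = 9*(N + 2*N*(2 + N))/(8 + N) (a(N) = 9*((N + 2*N*(2 + N))/(N + 8)) = 9*((N + 2*N*(2 + N))/(8 + N)) = 9*(N + 2*N*(2 + N))/(8 + N))
a(-9) - 65*142 = 9*(-9)*(5 + 2*(-9))/(8 - 9) - 65*142 = 9*(-9)*(5 - 18)/(-1) - 9230 = 9*(-9)*(-1)*(-13) - 9230 = -1053 - 9230 = -10283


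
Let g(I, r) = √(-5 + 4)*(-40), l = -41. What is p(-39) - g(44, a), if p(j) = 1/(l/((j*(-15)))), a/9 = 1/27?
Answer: -585/41 + 40*I ≈ -14.268 + 40.0*I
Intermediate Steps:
a = ⅓ (a = 9/27 = 9*(1/27) = ⅓ ≈ 0.33333)
g(I, r) = -40*I (g(I, r) = √(-1)*(-40) = I*(-40) = -40*I)
p(j) = 15*j/41 (p(j) = 1/(-41*(-1/(15*j))) = 1/(-(-41)/(15*j)) = 1/(41/(15*j)) = 15*j/41)
p(-39) - g(44, a) = (15/41)*(-39) - (-40)*I = -585/41 + 40*I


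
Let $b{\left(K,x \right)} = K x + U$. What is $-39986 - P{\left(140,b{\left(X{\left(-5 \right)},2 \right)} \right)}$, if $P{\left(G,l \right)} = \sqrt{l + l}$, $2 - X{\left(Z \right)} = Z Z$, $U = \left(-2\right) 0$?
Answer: $-39986 - 2 i \sqrt{23} \approx -39986.0 - 9.5917 i$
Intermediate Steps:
$U = 0$
$X{\left(Z \right)} = 2 - Z^{2}$ ($X{\left(Z \right)} = 2 - Z Z = 2 - Z^{2}$)
$b{\left(K,x \right)} = K x$ ($b{\left(K,x \right)} = K x + 0 = K x$)
$P{\left(G,l \right)} = \sqrt{2} \sqrt{l}$ ($P{\left(G,l \right)} = \sqrt{2 l} = \sqrt{2} \sqrt{l}$)
$-39986 - P{\left(140,b{\left(X{\left(-5 \right)},2 \right)} \right)} = -39986 - \sqrt{2} \sqrt{\left(2 - \left(-5\right)^{2}\right) 2} = -39986 - \sqrt{2} \sqrt{\left(2 - 25\right) 2} = -39986 - \sqrt{2} \sqrt{\left(-23\right) 2} = -39986 - \sqrt{2} \sqrt{-46} = -39986 - \sqrt{2} i \sqrt{46} = -39986 - 2 i \sqrt{23}$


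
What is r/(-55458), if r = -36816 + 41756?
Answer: -190/2133 ≈ -0.089076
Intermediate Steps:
r = 4940
r/(-55458) = 4940/(-55458) = 4940*(-1/55458) = -190/2133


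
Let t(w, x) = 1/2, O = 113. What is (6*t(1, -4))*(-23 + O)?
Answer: 270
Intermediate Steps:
t(w, x) = 1/2
(6*t(1, -4))*(-23 + O) = (6*(1/2))*(-23 + 113) = 3*90 = 270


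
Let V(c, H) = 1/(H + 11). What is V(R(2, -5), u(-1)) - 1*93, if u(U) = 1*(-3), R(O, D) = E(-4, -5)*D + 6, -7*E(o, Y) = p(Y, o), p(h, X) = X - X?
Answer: -743/8 ≈ -92.875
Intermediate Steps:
p(h, X) = 0
E(o, Y) = 0 (E(o, Y) = -⅐*0 = 0)
R(O, D) = 6 (R(O, D) = 0*D + 6 = 0 + 6 = 6)
u(U) = -3
V(c, H) = 1/(11 + H)
V(R(2, -5), u(-1)) - 1*93 = 1/(11 - 3) - 1*93 = 1/8 - 93 = ⅛ - 93 = -743/8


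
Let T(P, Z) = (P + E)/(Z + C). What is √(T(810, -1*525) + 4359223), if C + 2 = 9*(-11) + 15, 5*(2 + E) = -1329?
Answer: √40684728957470/3055 ≈ 2087.9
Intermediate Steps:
E = -1339/5 (E = -2 + (⅕)*(-1329) = -2 - 1329/5 = -1339/5 ≈ -267.80)
C = -86 (C = -2 + (9*(-11) + 15) = -2 + (-99 + 15) = -2 - 84 = -86)
T(P, Z) = (-1339/5 + P)/(-86 + Z) (T(P, Z) = (P - 1339/5)/(Z - 86) = (-1339/5 + P)/(-86 + Z))
√(T(810, -1*525) + 4359223) = √((-1339/5 + 810)/(-86 - 1*525) + 4359223) = √((2711/5)/(-86 - 525) + 4359223) = √((2711/5)/(-611) + 4359223) = √(-1/611*2711/5 + 4359223) = √(-2711/3055 + 4359223) = √(13317423554/3055) = √40684728957470/3055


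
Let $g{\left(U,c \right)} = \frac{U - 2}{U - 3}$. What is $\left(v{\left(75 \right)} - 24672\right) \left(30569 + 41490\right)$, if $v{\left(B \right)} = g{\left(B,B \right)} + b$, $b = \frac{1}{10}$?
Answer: $- \frac{639993377621}{360} \approx -1.7778 \cdot 10^{9}$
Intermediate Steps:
$b = \frac{1}{10} \approx 0.1$
$g{\left(U,c \right)} = \frac{-2 + U}{-3 + U}$
$v{\left(B \right)} = \frac{1}{10} + \frac{-2 + B}{-3 + B}$ ($v{\left(B \right)} = \frac{-2 + B}{-3 + B} + \frac{1}{10} = \frac{1}{10} + \frac{-2 + B}{-3 + B}$)
$\left(v{\left(75 \right)} - 24672\right) \left(30569 + 41490\right) = \left(\frac{-23 + 11 \cdot 75}{10 \left(-3 + 75\right)} - 24672\right) \left(30569 + 41490\right) = \left(\frac{-23 + 825}{10 \cdot 72} - 24672\right) 72059 = \left(\frac{1}{10} \cdot \frac{1}{72} \cdot 802 - 24672\right) 72059 = \left(\frac{401}{360} - 24672\right) 72059 = \left(- \frac{8881519}{360}\right) 72059 = - \frac{639993377621}{360}$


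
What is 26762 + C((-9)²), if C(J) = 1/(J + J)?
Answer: 4335445/162 ≈ 26762.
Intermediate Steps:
C(J) = 1/(2*J)
26762 + C((-9)²) = 26762 + 1/(2*((-9)²)) = 26762 + (½)/81 = 26762 + (½)*(1/81) = 26762 + 1/162 = 4335445/162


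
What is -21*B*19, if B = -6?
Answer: 2394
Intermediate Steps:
-21*B*19 = -21*(-6)*19 = 126*19 = 2394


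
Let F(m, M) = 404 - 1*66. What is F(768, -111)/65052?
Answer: 13/2502 ≈ 0.0051958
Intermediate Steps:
F(m, M) = 338 (F(m, M) = 404 - 66 = 338)
F(768, -111)/65052 = 338/65052 = 338*(1/65052) = 13/2502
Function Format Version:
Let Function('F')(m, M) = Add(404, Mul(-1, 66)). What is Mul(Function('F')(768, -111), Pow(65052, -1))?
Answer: Rational(13, 2502) ≈ 0.0051958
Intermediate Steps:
Function('F')(m, M) = 338 (Function('F')(m, M) = Add(404, -66) = 338)
Mul(Function('F')(768, -111), Pow(65052, -1)) = Mul(338, Pow(65052, -1)) = Mul(338, Rational(1, 65052)) = Rational(13, 2502)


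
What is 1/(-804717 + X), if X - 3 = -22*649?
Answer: -1/818992 ≈ -1.2210e-6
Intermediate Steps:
X = -14275 (X = 3 - 22*649 = 3 - 14278 = -14275)
1/(-804717 + X) = 1/(-804717 - 14275) = 1/(-818992) = -1/818992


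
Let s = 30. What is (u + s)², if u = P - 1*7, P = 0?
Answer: 529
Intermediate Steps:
u = -7 (u = 0 - 1*7 = 0 - 7 = -7)
(u + s)² = (-7 + 30)² = 23² = 529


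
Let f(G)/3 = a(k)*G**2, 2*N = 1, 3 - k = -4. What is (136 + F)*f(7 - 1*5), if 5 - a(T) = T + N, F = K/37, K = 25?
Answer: -151710/37 ≈ -4100.3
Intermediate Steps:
k = 7 (k = 3 - 1*(-4) = 3 + 4 = 7)
N = 1/2 (N = (1/2)*1 = 1/2 ≈ 0.50000)
F = 25/37 ≈ 0.67568
a(T) = 9/2 - T (a(T) = 5 - (T + 1/2) = 5 - (1/2 + T) = 5 + (-1/2 - T) = 9/2 - T)
f(G) = -15*G**2/2 (f(G) = 3*((9/2 - 1*7)*G**2) = 3*((9/2 - 7)*G**2) = 3*(-5*G**2/2) = -15*G**2/2)
(136 + F)*f(7 - 1*5) = (136 + 25/37)*(-15*(7 - 1*5)**2/2) = 5057*(-15*(7 - 5)**2/2)/37 = 5057*(-15/2*2**2)/37 = 5057*(-15/2*4)/37 = (5057/37)*(-30) = -151710/37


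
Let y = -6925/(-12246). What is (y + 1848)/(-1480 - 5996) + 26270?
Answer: 2405024654387/91551096 ≈ 26270.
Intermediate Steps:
y = 6925/12246 (y = -6925*(-1/12246) = 6925/12246 ≈ 0.56549)
(y + 1848)/(-1480 - 5996) + 26270 = (6925/12246 + 1848)/(-1480 - 5996) + 26270 = (22637533/12246)/(-7476) + 26270 = (22637533/12246)*(-1/7476) + 26270 = -22637533/91551096 + 26270 = 2405024654387/91551096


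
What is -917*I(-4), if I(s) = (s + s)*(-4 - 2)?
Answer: -44016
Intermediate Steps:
I(s) = -12*s (I(s) = (2*s)*(-6) = -12*s)
-917*I(-4) = -(-11004)*(-4) = -917*48 = -44016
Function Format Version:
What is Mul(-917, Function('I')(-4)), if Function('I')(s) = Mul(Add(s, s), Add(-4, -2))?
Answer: -44016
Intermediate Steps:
Function('I')(s) = Mul(-12, s) (Function('I')(s) = Mul(Mul(2, s), -6) = Mul(-12, s))
Mul(-917, Function('I')(-4)) = Mul(-917, Mul(-12, -4)) = Mul(-917, 48) = -44016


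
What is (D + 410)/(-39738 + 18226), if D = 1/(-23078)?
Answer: -9461979/496453936 ≈ -0.019059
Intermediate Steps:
D = -1/23078 ≈ -4.3331e-5
(D + 410)/(-39738 + 18226) = (-1/23078 + 410)/(-39738 + 18226) = (9461979/23078)/(-21512) = (9461979/23078)*(-1/21512) = -9461979/496453936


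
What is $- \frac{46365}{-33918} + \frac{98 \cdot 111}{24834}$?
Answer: $\frac{84466023}{46795534} \approx 1.805$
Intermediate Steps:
$- \frac{46365}{-33918} + \frac{98 \cdot 111}{24834} = \left(-46365\right) \left(- \frac{1}{33918}\right) + 10878 \cdot \frac{1}{24834} = \frac{15455}{11306} + \frac{1813}{4139} = \frac{84466023}{46795534}$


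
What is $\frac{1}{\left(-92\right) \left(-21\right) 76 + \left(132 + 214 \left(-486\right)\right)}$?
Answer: $\frac{1}{42960} \approx 2.3277 \cdot 10^{-5}$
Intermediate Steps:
$\frac{1}{\left(-92\right) \left(-21\right) 76 + \left(132 + 214 \left(-486\right)\right)} = \frac{1}{1932 \cdot 76 + \left(132 - 104004\right)} = \frac{1}{146832 - 103872} = \frac{1}{42960}$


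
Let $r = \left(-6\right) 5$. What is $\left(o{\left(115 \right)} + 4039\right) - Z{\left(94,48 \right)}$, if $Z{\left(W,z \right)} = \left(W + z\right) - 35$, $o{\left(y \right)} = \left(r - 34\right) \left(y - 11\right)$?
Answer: $-2724$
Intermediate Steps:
$r = -30$
$o{\left(y \right)} = 704 - 64 y$ ($o{\left(y \right)} = \left(-30 - 34\right) \left(y - 11\right) = - 64 \left(-11 + y\right) = 704 - 64 y$)
$Z{\left(W,z \right)} = -35 + W + z$
$\left(o{\left(115 \right)} + 4039\right) - Z{\left(94,48 \right)} = \left(\left(704 - 7360\right) + 4039\right) - \left(-35 + 94 + 48\right) = \left(\left(704 - 7360\right) + 4039\right) - 107 = \left(-6656 + 4039\right) - 107 = -2617 - 107 = -2724$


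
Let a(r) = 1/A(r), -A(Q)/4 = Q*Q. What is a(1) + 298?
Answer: 1191/4 ≈ 297.75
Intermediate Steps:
A(Q) = -4*Q**2 (A(Q) = -4*Q*Q = -4*Q**2)
a(r) = -1/(4*r**2) (a(r) = 1/(-4*r**2) = -1/(4*r**2))
a(1) + 298 = -1/4/1**2 + 298 = -1/4*1 + 298 = -1/4 + 298 = 1191/4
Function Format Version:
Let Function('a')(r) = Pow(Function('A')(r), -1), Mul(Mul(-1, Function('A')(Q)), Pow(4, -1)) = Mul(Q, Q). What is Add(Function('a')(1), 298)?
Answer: Rational(1191, 4) ≈ 297.75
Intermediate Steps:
Function('A')(Q) = Mul(-4, Pow(Q, 2)) (Function('A')(Q) = Mul(-4, Mul(Q, Q)) = Mul(-4, Pow(Q, 2)))
Function('a')(r) = Mul(Rational(-1, 4), Pow(r, -2)) (Function('a')(r) = Pow(Mul(-4, Pow(r, 2)), -1) = Mul(Rational(-1, 4), Pow(r, -2)))
Add(Function('a')(1), 298) = Add(Mul(Rational(-1, 4), Pow(1, -2)), 298) = Add(Mul(Rational(-1, 4), 1), 298) = Add(Rational(-1, 4), 298) = Rational(1191, 4)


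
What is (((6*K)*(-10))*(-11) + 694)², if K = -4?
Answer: 3786916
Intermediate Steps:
(((6*K)*(-10))*(-11) + 694)² = (((6*(-4))*(-10))*(-11) + 694)² = (-24*(-10)*(-11) + 694)² = (240*(-11) + 694)² = (-2640 + 694)² = (-1946)² = 3786916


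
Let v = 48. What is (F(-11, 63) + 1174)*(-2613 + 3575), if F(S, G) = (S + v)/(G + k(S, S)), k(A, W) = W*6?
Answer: 3352570/3 ≈ 1.1175e+6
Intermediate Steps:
k(A, W) = 6*W
F(S, G) = (48 + S)/(G + 6*S) (F(S, G) = (S + 48)/(G + 6*S) = (48 + S)/(G + 6*S))
(F(-11, 63) + 1174)*(-2613 + 3575) = ((48 - 11)/(63 + 6*(-11)) + 1174)*(-2613 + 3575) = (37/(63 - 66) + 1174)*962 = (37/(-3) + 1174)*962 = (-⅓*37 + 1174)*962 = (-37/3 + 1174)*962 = (3485/3)*962 = 3352570/3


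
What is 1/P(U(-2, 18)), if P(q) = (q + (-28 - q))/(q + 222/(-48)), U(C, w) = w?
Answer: -107/224 ≈ -0.47768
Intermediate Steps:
P(q) = -28/(-37/8 + q) (P(q) = -28/(q + 222*(-1/48)) = -28/(q - 37/8) = -28/(-37/8 + q))
1/P(U(-2, 18)) = 1/(-224/(-37 + 8*18)) = 1/(-224/(-37 + 144)) = 1/(-224/107) = -107/224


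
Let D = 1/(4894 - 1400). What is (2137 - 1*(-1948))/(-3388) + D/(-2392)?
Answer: -8535248867/7078927856 ≈ -1.2057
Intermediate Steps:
D = 1/3494 ≈ 0.00028620
(2137 - 1*(-1948))/(-3388) + D/(-2392) = (2137 - 1*(-1948))/(-3388) + (1/3494)/(-2392) = (2137 + 1948)*(-1/3388) + (1/3494)*(-1/2392) = 4085*(-1/3388) - 1/8357648 = -4085/3388 - 1/8357648 = -8535248867/7078927856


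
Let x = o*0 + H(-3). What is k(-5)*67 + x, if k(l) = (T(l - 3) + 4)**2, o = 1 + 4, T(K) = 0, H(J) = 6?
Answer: 1078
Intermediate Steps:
o = 5
k(l) = 16 (k(l) = (0 + 4)**2 = 4**2 = 16)
x = 6 (x = 5*0 + 6 = 0 + 6 = 6)
k(-5)*67 + x = 16*67 + 6 = 1072 + 6 = 1078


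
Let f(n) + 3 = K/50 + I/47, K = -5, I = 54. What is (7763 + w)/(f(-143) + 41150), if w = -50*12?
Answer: 3366610/19339583 ≈ 0.17408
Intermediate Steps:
f(n) = -917/470 (f(n) = -3 + (-5/50 + 54/47) = -3 + (-5*1/50 + 54*(1/47)) = -3 + (-⅒ + 54/47) = -3 + 493/470 = -917/470)
w = -600
(7763 + w)/(f(-143) + 41150) = (7763 - 600)/(-917/470 + 41150) = 7163/(19339583/470) = 7163*(470/19339583) = 3366610/19339583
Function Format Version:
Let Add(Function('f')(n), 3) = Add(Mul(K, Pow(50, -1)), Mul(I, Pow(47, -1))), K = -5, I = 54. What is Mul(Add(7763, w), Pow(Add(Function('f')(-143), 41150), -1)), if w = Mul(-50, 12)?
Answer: Rational(3366610, 19339583) ≈ 0.17408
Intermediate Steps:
Function('f')(n) = Rational(-917, 470) (Function('f')(n) = Add(-3, Add(Mul(-5, Pow(50, -1)), Mul(54, Pow(47, -1)))) = Add(-3, Add(Mul(-5, Rational(1, 50)), Mul(54, Rational(1, 47)))) = Add(-3, Add(Rational(-1, 10), Rational(54, 47))) = Add(-3, Rational(493, 470)) = Rational(-917, 470))
w = -600
Mul(Add(7763, w), Pow(Add(Function('f')(-143), 41150), -1)) = Mul(Add(7763, -600), Pow(Add(Rational(-917, 470), 41150), -1)) = Mul(7163, Pow(Rational(19339583, 470), -1)) = Mul(7163, Rational(470, 19339583)) = Rational(3366610, 19339583)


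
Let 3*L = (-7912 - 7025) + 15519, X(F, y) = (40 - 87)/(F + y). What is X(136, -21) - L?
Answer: -22357/115 ≈ -194.41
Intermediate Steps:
X(F, y) = -47/(F + y)
L = 194 (L = ((-7912 - 7025) + 15519)/3 = (-14937 + 15519)/3 = (⅓)*582 = 194)
X(136, -21) - L = -47/(136 - 21) - 1*194 = -47/115 - 194 = -22357/115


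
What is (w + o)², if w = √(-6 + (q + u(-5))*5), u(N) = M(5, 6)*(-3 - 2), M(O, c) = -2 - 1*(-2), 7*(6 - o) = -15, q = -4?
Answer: 1975/49 + 114*I*√26/7 ≈ 40.306 + 83.041*I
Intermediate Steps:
o = 57/7 (o = 6 - ⅐*(-15) = 6 + 15/7 = 57/7 ≈ 8.1429)
M(O, c) = 0 (M(O, c) = -2 + 2 = 0)
u(N) = 0 (u(N) = 0*(-3 - 2) = 0*(-5) = 0)
w = I*√26 (w = √(-6 + (-4 + 0)*5) = √(-6 - 4*5) = √(-6 - 20) = √(-26) = I*√26 ≈ 5.099*I)
(w + o)² = (I*√26 + 57/7)² = (57/7 + I*√26)²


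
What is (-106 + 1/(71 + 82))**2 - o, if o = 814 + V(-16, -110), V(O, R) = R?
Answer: 246511153/23409 ≈ 10531.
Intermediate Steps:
o = 704 (o = 814 - 110 = 704)
(-106 + 1/(71 + 82))**2 - o = (-106 + 1/(71 + 82))**2 - 1*704 = (-106 + 1/153)**2 - 704 = (-16217/153)**2 - 704 = 262991089/23409 - 704 = 246511153/23409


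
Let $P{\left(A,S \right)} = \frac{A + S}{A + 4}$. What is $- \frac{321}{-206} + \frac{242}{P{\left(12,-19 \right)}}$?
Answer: $- \frac{795385}{1442} \approx -551.58$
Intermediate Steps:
$P{\left(A,S \right)} = \frac{A + S}{4 + A}$
$- \frac{321}{-206} + \frac{242}{P{\left(12,-19 \right)}} = - \frac{321}{-206} + \frac{242}{\frac{1}{4 + 12} \left(12 - 19\right)} = \left(-321\right) \left(- \frac{1}{206}\right) + \frac{242}{\frac{1}{16} \left(-7\right)} = \frac{321}{206} + \frac{242}{\frac{1}{16} \left(-7\right)} = \frac{321}{206} + \frac{242}{- \frac{7}{16}} = \frac{321}{206} + 242 \left(- \frac{16}{7}\right) = \frac{321}{206} - \frac{3872}{7} = - \frac{795385}{1442}$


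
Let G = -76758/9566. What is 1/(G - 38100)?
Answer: -4783/182270679 ≈ -2.6241e-5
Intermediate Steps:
G = -38379/4783 (G = -76758*1/9566 = -38379/4783 ≈ -8.0240)
1/(G - 38100) = 1/(-38379/4783 - 38100) = 1/(-182270679/4783) = -4783/182270679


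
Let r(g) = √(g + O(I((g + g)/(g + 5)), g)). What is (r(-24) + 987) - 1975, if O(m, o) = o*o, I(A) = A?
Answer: -988 + 2*√138 ≈ -964.50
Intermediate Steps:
O(m, o) = o²
r(g) = √(g + g²)
(r(-24) + 987) - 1975 = (√(-24*(1 - 24)) + 987) - 1975 = (√(-24*(-23)) + 987) - 1975 = (√552 + 987) - 1975 = (2*√138 + 987) - 1975 = (987 + 2*√138) - 1975 = -988 + 2*√138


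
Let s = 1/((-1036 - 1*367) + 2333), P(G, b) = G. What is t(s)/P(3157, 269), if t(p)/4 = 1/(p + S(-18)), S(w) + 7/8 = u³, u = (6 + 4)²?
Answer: 14880/11744029736593 ≈ 1.2670e-9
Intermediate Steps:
u = 100 (u = 10² = 100)
S(w) = 7999993/8 (S(w) = -7/8 + 100³ = -7/8 + 1000000 = 7999993/8)
s = 1/930 (s = 1/((-1036 - 367) + 2333) = 1/(-1403 + 2333) = 1/930 ≈ 0.0010753)
t(p) = 4/(7999993/8 + p) (t(p) = 4/(p + 7999993/8) = 4/(7999993/8 + p))
t(s)/P(3157, 269) = (32/(7999993 + 8*(1/930)))/3157 = (32/(7999993 + 4/465))*(1/3157) = (32/(3719996749/465))*(1/3157) = (32*(465/3719996749))*(1/3157) = (14880/3719996749)*(1/3157) = 14880/11744029736593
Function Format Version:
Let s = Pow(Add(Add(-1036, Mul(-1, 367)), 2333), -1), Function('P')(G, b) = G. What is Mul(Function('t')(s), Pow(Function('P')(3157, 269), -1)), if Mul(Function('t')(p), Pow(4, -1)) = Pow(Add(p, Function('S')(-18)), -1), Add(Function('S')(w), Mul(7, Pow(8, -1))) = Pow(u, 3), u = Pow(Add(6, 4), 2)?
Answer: Rational(14880, 11744029736593) ≈ 1.2670e-9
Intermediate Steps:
u = 100 (u = Pow(10, 2) = 100)
Function('S')(w) = Rational(7999993, 8) (Function('S')(w) = Add(Rational(-7, 8), Pow(100, 3)) = Add(Rational(-7, 8), 1000000) = Rational(7999993, 8))
s = Rational(1, 930) (s = Pow(Add(Add(-1036, -367), 2333), -1) = Pow(Add(-1403, 2333), -1) = Pow(930, -1) = Rational(1, 930) ≈ 0.0010753)
Function('t')(p) = Mul(4, Pow(Add(Rational(7999993, 8), p), -1)) (Function('t')(p) = Mul(4, Pow(Add(p, Rational(7999993, 8)), -1)) = Mul(4, Pow(Add(Rational(7999993, 8), p), -1)))
Mul(Function('t')(s), Pow(Function('P')(3157, 269), -1)) = Mul(Mul(32, Pow(Add(7999993, Mul(8, Rational(1, 930))), -1)), Pow(3157, -1)) = Mul(Mul(32, Pow(Add(7999993, Rational(4, 465)), -1)), Rational(1, 3157)) = Mul(Mul(32, Pow(Rational(3719996749, 465), -1)), Rational(1, 3157)) = Mul(Mul(32, Rational(465, 3719996749)), Rational(1, 3157)) = Mul(Rational(14880, 3719996749), Rational(1, 3157)) = Rational(14880, 11744029736593)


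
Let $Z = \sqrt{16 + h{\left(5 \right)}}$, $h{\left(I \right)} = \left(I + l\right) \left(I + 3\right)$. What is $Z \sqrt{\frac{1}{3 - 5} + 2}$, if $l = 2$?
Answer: $6 \sqrt{3} \approx 10.392$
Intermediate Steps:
$h{\left(I \right)} = \left(2 + I\right) \left(3 + I\right)$ ($h{\left(I \right)} = \left(I + 2\right) \left(I + 3\right) = \left(2 + I\right) \left(3 + I\right)$)
$Z = 6 \sqrt{2}$ ($Z = \sqrt{16 + \left(6 + 5^{2} + 5 \cdot 5\right)} = \sqrt{16 + \left(6 + 25 + 25\right)} = \sqrt{16 + 56} = \sqrt{72} = 6 \sqrt{2} \approx 8.4853$)
$Z \sqrt{\frac{1}{3 - 5} + 2} = 6 \sqrt{2} \sqrt{\frac{1}{3 - 5} + 2} = 6 \sqrt{2} \sqrt{\frac{1}{-2} + 2} = 6 \sqrt{2} \sqrt{- \frac{1}{2} + 2} = 6 \sqrt{2} \sqrt{\frac{3}{2}} = 6 \sqrt{2} \frac{\sqrt{6}}{2} = 6 \sqrt{3}$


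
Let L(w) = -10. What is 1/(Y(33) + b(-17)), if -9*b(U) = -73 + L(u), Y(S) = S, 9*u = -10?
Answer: 9/380 ≈ 0.023684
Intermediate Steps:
u = -10/9 (u = (⅑)*(-10) = -10/9 ≈ -1.1111)
b(U) = 83/9 (b(U) = -(-73 - 10)/9 = -⅑*(-83) = 83/9)
1/(Y(33) + b(-17)) = 1/(33 + 83/9) = 1/(380/9) = 9/380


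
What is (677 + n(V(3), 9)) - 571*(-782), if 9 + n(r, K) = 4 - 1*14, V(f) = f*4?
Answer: 447180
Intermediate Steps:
V(f) = 4*f
n(r, K) = -19 (n(r, K) = -9 + (4 - 1*14) = -9 + (4 - 14) = -9 - 10 = -19)
(677 + n(V(3), 9)) - 571*(-782) = (677 - 19) - 571*(-782) = 658 + 446522 = 447180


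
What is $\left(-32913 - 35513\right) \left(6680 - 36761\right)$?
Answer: $2058322506$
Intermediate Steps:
$\left(-32913 - 35513\right) \left(6680 - 36761\right) = \left(-32913 - 35513\right) \left(-30081\right) = \left(-68426\right) \left(-30081\right) = 2058322506$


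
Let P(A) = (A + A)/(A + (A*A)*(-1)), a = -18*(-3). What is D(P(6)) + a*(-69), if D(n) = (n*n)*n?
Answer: -465758/125 ≈ -3726.1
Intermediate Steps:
a = 54
P(A) = 2*A/(A - A**2) (P(A) = (2*A)/(A + A**2*(-1)) = (2*A)/(A - A**2) = 2*A/(A - A**2))
D(n) = n**3 (D(n) = n**2*n = n**3)
D(P(6)) + a*(-69) = (-2/(-1 + 6))**3 + 54*(-69) = (-2/5)**3 - 3726 = -8/125 - 3726 = -465758/125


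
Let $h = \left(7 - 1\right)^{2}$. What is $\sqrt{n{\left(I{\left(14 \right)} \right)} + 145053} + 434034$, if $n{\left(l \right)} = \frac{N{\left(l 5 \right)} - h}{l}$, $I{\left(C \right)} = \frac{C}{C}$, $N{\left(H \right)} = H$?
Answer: $434034 + \sqrt{145022} \approx 4.3442 \cdot 10^{5}$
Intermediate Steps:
$h = 36$ ($h = 6^{2} = 36$)
$I{\left(C \right)} = 1$
$n{\left(l \right)} = \frac{-36 + 5 l}{l}$ ($n{\left(l \right)} = \frac{l 5 - 36}{l} = \frac{5 l - 36}{l} = \frac{-36 + 5 l}{l}$)
$\sqrt{n{\left(I{\left(14 \right)} \right)} + 145053} + 434034 = \sqrt{\left(5 - \frac{36}{1}\right) + 145053} + 434034 = \sqrt{\left(5 - 36\right) + 145053} + 434034 = \sqrt{-31 + 145053} + 434034 = \sqrt{145022} + 434034 = 434034 + \sqrt{145022}$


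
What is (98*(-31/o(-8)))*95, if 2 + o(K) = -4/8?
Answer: 115444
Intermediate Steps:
o(K) = -5/2 (o(K) = -2 - 4/8 = -2 - 4*⅛ = -2 - ½ = -5/2)
(98*(-31/o(-8)))*95 = (98*(-31/(-5/2)))*95 = (98*(-31*(-⅖)))*95 = (98*(62/5))*95 = (6076/5)*95 = 115444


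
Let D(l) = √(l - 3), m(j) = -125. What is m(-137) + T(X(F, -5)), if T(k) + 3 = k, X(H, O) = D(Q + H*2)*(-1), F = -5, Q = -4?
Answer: -128 - I*√17 ≈ -128.0 - 4.1231*I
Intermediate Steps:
D(l) = √(-3 + l)
X(H, O) = -√(-7 + 2*H) (X(H, O) = √(-3 + (-4 + H*2))*(-1) = √(-3 + (-4 + 2*H))*(-1) = √(-7 + 2*H)*(-1) = -√(-7 + 2*H))
T(k) = -3 + k
m(-137) + T(X(F, -5)) = -125 + (-3 - √(-7 + 2*(-5))) = -125 + (-3 - √(-7 - 10)) = -125 + (-3 - √(-17)) = -125 + (-3 - I*√17) = -128 - I*√17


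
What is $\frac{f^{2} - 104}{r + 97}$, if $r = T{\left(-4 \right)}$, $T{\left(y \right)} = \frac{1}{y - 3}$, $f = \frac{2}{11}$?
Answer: $- \frac{44030}{41019} \approx -1.0734$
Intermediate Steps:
$f = \frac{2}{11}$ ($f = 2 \cdot \frac{1}{11} = \frac{2}{11} \approx 0.18182$)
$T{\left(y \right)} = \frac{1}{-3 + y}$
$r = - \frac{1}{7}$ ($r = \frac{1}{-3 - 4} = \frac{1}{-7} = - \frac{1}{7} \approx -0.14286$)
$\frac{f^{2} - 104}{r + 97} = \frac{\left(\frac{2}{11}\right)^{2} - 104}{- \frac{1}{7} + 97} = \frac{\frac{4}{121} - 104}{\frac{678}{7}} = \left(- \frac{12580}{121}\right) \frac{7}{678} = - \frac{44030}{41019}$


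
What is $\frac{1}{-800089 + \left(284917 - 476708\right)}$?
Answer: $- \frac{1}{991880} \approx -1.0082 \cdot 10^{-6}$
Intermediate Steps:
$\frac{1}{-800089 + \left(284917 - 476708\right)} = \frac{1}{-800089 - 191791} = \frac{1}{-991880} = - \frac{1}{991880}$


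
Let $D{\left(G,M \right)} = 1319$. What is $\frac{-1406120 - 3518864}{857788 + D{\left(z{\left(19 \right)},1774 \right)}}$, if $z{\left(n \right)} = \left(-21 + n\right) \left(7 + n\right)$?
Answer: $- \frac{4924984}{859107} \approx -5.7327$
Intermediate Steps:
$\frac{-1406120 - 3518864}{857788 + D{\left(z{\left(19 \right)},1774 \right)}} = \frac{-1406120 - 3518864}{857788 + 1319} = - \frac{4924984}{859107}$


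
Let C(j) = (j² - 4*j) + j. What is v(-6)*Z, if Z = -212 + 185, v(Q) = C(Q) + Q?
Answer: -1296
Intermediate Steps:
C(j) = j² - 3*j
v(Q) = Q + Q*(-3 + Q) (v(Q) = Q*(-3 + Q) + Q = Q + Q*(-3 + Q))
Z = -27
v(-6)*Z = -6*(-2 - 6)*(-27) = -6*(-8)*(-27) = 48*(-27) = -1296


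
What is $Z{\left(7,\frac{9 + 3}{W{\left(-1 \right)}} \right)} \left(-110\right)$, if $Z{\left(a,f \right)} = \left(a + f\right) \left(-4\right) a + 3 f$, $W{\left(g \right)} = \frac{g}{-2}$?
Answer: $87560$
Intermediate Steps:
$W{\left(g \right)} = - \frac{g}{2}$ ($W{\left(g \right)} = g \left(- \frac{1}{2}\right) = - \frac{g}{2}$)
$Z{\left(a,f \right)} = 3 f + a \left(- 4 a - 4 f\right)$ ($Z{\left(a,f \right)} = \left(- 4 a - 4 f\right) a + 3 f = a \left(- 4 a - 4 f\right) + 3 f = 3 f + a \left(- 4 a - 4 f\right)$)
$Z{\left(7,\frac{9 + 3}{W{\left(-1 \right)}} \right)} \left(-110\right) = \left(- 4 \cdot 7^{2} + 3 \frac{9 + 3}{\left(- \frac{1}{2}\right) \left(-1\right)} - 28 \frac{9 + 3}{\left(- \frac{1}{2}\right) \left(-1\right)}\right) \left(-110\right) = \left(\left(-4\right) 49 + 3 \cdot 12 \frac{1}{\frac{1}{2}} - 28 \cdot 12 \frac{1}{\frac{1}{2}}\right) \left(-110\right) = \left(-196 + 3 \cdot 12 \cdot 2 - 28 \cdot 12 \cdot 2\right) \left(-110\right) = \left(-196 + 3 \cdot 24 - 28 \cdot 24\right) \left(-110\right) = \left(-196 + 72 - 672\right) \left(-110\right) = \left(-796\right) \left(-110\right) = 87560$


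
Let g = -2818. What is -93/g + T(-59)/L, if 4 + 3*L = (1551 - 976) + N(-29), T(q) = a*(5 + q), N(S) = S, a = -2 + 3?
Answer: -203055/763678 ≈ -0.26589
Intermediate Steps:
a = 1
T(q) = 5 + q (T(q) = 1*(5 + q) = 5 + q)
L = 542/3 (L = -4/3 + ((1551 - 976) - 29)/3 = -4/3 + (575 - 29)/3 = -4/3 + (⅓)*546 = -4/3 + 182 = 542/3 ≈ 180.67)
-93/g + T(-59)/L = -93/(-2818) + (5 - 59)/(542/3) = -93*(-1/2818) - 54*3/542 = 93/2818 - 81/271 = -203055/763678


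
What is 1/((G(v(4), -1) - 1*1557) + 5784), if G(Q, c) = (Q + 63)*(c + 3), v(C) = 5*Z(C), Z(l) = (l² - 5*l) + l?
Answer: 1/4353 ≈ 0.00022973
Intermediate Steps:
Z(l) = l² - 4*l
v(C) = 5*C*(-4 + C) (v(C) = 5*(C*(-4 + C)) = 5*C*(-4 + C))
G(Q, c) = (3 + c)*(63 + Q) (G(Q, c) = (63 + Q)*(3 + c) = (3 + c)*(63 + Q))
1/((G(v(4), -1) - 1*1557) + 5784) = 1/(((189 + 3*(5*4*(-4 + 4)) + 63*(-1) + (5*4*(-4 + 4))*(-1)) - 1*1557) + 5784) = 1/(((189 + 3*(5*4*0) - 63 + (5*4*0)*(-1)) - 1557) + 5784) = 1/(((189 + 3*0 - 63 + 0*(-1)) - 1557) + 5784) = 1/(((189 + 0 - 63 + 0) - 1557) + 5784) = 1/((126 - 1557) + 5784) = 1/(-1431 + 5784) = 1/4353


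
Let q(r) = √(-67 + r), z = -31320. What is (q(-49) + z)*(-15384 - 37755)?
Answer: 1664313480 - 106278*I*√29 ≈ 1.6643e+9 - 5.7233e+5*I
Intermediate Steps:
(q(-49) + z)*(-15384 - 37755) = (√(-67 - 49) - 31320)*(-15384 - 37755) = (√(-116) - 31320)*(-53139) = (2*I*√29 - 31320)*(-53139) = (-31320 + 2*I*√29)*(-53139) = 1664313480 - 106278*I*√29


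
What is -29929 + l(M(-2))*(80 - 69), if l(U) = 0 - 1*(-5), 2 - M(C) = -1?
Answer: -29874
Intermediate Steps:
M(C) = 3 (M(C) = 2 - 1*(-1) = 2 + 1 = 3)
l(U) = 5 (l(U) = 0 + 5 = 5)
-29929 + l(M(-2))*(80 - 69) = -29929 + 5*(80 - 69) = -29929 + 5*11 = -29929 + 55 = -29874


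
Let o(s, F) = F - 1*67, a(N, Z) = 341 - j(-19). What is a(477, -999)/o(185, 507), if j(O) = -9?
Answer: 35/44 ≈ 0.79545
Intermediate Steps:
a(N, Z) = 350 (a(N, Z) = 341 - 1*(-9) = 341 + 9 = 350)
o(s, F) = -67 + F (o(s, F) = F - 67 = -67 + F)
a(477, -999)/o(185, 507) = 350/(-67 + 507) = 350/440 = 350*(1/440) = 35/44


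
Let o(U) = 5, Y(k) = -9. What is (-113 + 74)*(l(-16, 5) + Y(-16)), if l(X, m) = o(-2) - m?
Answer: 351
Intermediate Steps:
l(X, m) = 5 - m
(-113 + 74)*(l(-16, 5) + Y(-16)) = (-113 + 74)*((5 - 1*5) - 9) = -39*((5 - 5) - 9) = -39*(0 - 9) = -39*(-9) = 351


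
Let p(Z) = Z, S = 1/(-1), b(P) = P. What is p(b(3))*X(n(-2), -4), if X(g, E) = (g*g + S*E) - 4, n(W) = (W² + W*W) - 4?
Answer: 48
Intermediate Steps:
S = -1
n(W) = -4 + 2*W² (n(W) = (W² + W²) - 4 = 2*W² - 4 = -4 + 2*W²)
X(g, E) = -4 + g² - E (X(g, E) = (g*g - E) - 4 = (g² - E) - 4 = -4 + g² - E)
p(b(3))*X(n(-2), -4) = 3*(-4 + (-4 + 2*(-2)²)² - 1*(-4)) = 3*(-4 + (-4 + 2*4)² + 4) = 3*(-4 + (-4 + 8)² + 4) = 3*(-4 + 4² + 4) = 3*(-4 + 16 + 4) = 3*16 = 48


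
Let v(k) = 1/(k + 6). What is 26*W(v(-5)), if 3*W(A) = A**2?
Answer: 26/3 ≈ 8.6667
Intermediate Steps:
v(k) = 1/(6 + k)
W(A) = A**2/3
26*W(v(-5)) = 26*((1/(6 - 5))**2/3) = 26*((1/1)**2/3) = 26*((1/3)*1**2) = 26*((1/3)*1) = 26*(1/3) = 26/3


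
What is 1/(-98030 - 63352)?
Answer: -1/161382 ≈ -6.1965e-6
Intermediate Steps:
1/(-98030 - 63352) = 1/(-161382) = -1/161382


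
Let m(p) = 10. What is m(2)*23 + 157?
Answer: 387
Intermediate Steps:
m(2)*23 + 157 = 10*23 + 157 = 230 + 157 = 387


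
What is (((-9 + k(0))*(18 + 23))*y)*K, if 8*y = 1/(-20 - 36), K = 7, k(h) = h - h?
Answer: 369/64 ≈ 5.7656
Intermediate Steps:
k(h) = 0
y = -1/448 (y = 1/(8*(-20 - 36)) = (⅛)/(-56) = (⅛)*(-1/56) = -1/448 ≈ -0.0022321)
(((-9 + k(0))*(18 + 23))*y)*K = (((-9 + 0)*(18 + 23))*(-1/448))*7 = (-9*41*(-1/448))*7 = -369*(-1/448)*7 = (369/448)*7 = 369/64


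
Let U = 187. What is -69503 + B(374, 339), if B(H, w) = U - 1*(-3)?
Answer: -69313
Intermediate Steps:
B(H, w) = 190 (B(H, w) = 187 - 1*(-3) = 187 + 3 = 190)
-69503 + B(374, 339) = -69503 + 190 = -69313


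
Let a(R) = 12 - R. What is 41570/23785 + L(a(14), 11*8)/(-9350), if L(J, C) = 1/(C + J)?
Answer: 6685282643/3825103700 ≈ 1.7477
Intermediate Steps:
41570/23785 + L(a(14), 11*8)/(-9350) = 41570/23785 + 1/((11*8 + (12 - 1*14))*(-9350)) = 41570*(1/23785) - 1/9350/(88 + (12 - 14)) = 8314/4757 - 1/9350/(88 - 2) = 8314/4757 - 1/9350/86 = 8314/4757 + (1/86)*(-1/9350) = 8314/4757 - 1/804100 = 6685282643/3825103700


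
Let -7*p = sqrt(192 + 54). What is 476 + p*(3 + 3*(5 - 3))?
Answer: 476 - 9*sqrt(246)/7 ≈ 455.83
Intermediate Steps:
p = -sqrt(246)/7 (p = -sqrt(192 + 54)/7 = -sqrt(246)/7 ≈ -2.2406)
476 + p*(3 + 3*(5 - 3)) = 476 + (-sqrt(246)/7)*(3 + 3*(5 - 3)) = 476 + (-sqrt(246)/7)*(3 + 3*2) = 476 + (-sqrt(246)/7)*(3 + 6) = 476 - sqrt(246)/7*9 = 476 - 9*sqrt(246)/7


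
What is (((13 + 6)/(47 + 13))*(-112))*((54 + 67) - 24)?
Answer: -51604/15 ≈ -3440.3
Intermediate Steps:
(((13 + 6)/(47 + 13))*(-112))*((54 + 67) - 24) = ((19/60)*(-112))*(121 - 24) = ((19*(1/60))*(-112))*97 = ((19/60)*(-112))*97 = -532/15*97 = -51604/15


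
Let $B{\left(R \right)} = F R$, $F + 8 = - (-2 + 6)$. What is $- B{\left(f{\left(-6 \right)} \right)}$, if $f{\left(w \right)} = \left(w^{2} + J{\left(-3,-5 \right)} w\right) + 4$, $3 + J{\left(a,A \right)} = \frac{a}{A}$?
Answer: $\frac{3264}{5} \approx 652.8$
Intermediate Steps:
$J{\left(a,A \right)} = -3 + \frac{a}{A}$
$F = -12$ ($F = -8 - \left(-2 + 6\right) = -8 - 4 = -12$)
$f{\left(w \right)} = 4 + w^{2} - \frac{12 w}{5}$ ($f{\left(w \right)} = \left(w^{2} + \left(-3 - \frac{3}{-5}\right) w\right) + 4 = \left(w^{2} + \left(-3 - - \frac{3}{5}\right) w\right) + 4 = \left(w^{2} + \left(-3 + \frac{3}{5}\right) w\right) + 4 = \left(w^{2} - \frac{12 w}{5}\right) + 4 = 4 + w^{2} - \frac{12 w}{5}$)
$B{\left(R \right)} = - 12 R$
$- B{\left(f{\left(-6 \right)} \right)} = - \left(-12\right) \left(4 + \left(-6\right)^{2} - - \frac{72}{5}\right) = - \left(-12\right) \left(4 + 36 + \frac{72}{5}\right) = - \frac{\left(-12\right) 272}{5} = \left(-1\right) \left(- \frac{3264}{5}\right) = \frac{3264}{5}$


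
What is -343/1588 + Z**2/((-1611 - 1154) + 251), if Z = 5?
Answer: -451001/1996116 ≈ -0.22594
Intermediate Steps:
-343/1588 + Z**2/((-1611 - 1154) + 251) = -343/1588 + 5**2/((-1611 - 1154) + 251) = -343*1/1588 + 25/(-2765 + 251) = -343/1588 + 25/(-2514) = -343/1588 + 25*(-1/2514) = -343/1588 - 25/2514 = -451001/1996116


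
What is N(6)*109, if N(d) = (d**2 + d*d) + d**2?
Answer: 11772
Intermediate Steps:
N(d) = 3*d**2 (N(d) = (d**2 + d**2) + d**2 = 2*d**2 + d**2 = 3*d**2)
N(6)*109 = (3*6**2)*109 = (3*36)*109 = 108*109 = 11772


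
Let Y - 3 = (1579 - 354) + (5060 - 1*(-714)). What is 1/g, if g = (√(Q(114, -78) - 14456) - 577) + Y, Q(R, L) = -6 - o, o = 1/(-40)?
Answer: 257000/1651803479 - 2*I*√5784790/1651803479 ≈ 0.00015559 - 2.9122e-6*I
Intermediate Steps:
o = -1/40 ≈ -0.025000
Q(R, L) = -239/40 (Q(R, L) = -6 - 1*(-1/40) = -6 + 1/40 = -239/40)
Y = 7002 (Y = 3 + ((1579 - 354) + (5060 - 1*(-714))) = 3 + (1225 + (5060 + 714)) = 3 + (1225 + 5774) = 3 + 6999 = 7002)
g = 6425 + I*√5784790/20 (g = (√(-239/40 - 14456) - 577) + 7002 = (√(-578479/40) - 577) + 7002 = (I*√5784790/20 - 577) + 7002 = (-577 + I*√5784790/20) + 7002 = 6425 + I*√5784790/20 ≈ 6425.0 + 120.26*I)
1/g = 1/(6425 + I*√5784790/20)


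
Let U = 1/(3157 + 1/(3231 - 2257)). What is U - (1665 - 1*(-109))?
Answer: -5454905332/3074919 ≈ -1774.0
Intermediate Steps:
U = 974/3074919 (U = 1/(3157 + 1/974) = 1/(3074919/974) = 974/3074919 ≈ 0.00031676)
U - (1665 - 1*(-109)) = 974/3074919 - (1665 - 1*(-109)) = 974/3074919 - (1665 + 109) = 974/3074919 - 1*1774 = 974/3074919 - 1774 = -5454905332/3074919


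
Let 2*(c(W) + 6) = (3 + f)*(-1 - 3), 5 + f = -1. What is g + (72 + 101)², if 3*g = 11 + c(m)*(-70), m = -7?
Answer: 89798/3 ≈ 29933.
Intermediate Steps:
f = -6 (f = -5 - 1 = -6)
c(W) = 0 (c(W) = -6 + ((3 - 6)*(-1 - 3))/2 = -6 + (-3*(-4))/2 = -6 + (½)*12 = -6 + 6 = 0)
g = 11/3 (g = (11 + 0*(-70))/3 = (11 + 0)/3 = (⅓)*11 = 11/3 ≈ 3.6667)
g + (72 + 101)² = 11/3 + (72 + 101)² = 11/3 + 173² = 11/3 + 29929 = 89798/3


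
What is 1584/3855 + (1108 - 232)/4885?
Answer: 740988/1255445 ≈ 0.59022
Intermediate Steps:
1584/3855 + (1108 - 232)/4885 = 1584*(1/3855) + 876*(1/4885) = 528/1285 + 876/4885 = 740988/1255445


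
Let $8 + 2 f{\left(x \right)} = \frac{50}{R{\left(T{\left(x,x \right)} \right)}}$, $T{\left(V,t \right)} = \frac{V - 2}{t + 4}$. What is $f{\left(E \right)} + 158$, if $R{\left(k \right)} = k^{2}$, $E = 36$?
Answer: $\frac{54506}{289} \approx 188.6$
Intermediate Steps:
$T{\left(V,t \right)} = \frac{-2 + V}{4 + t}$
$f{\left(x \right)} = -4 + \frac{25 \left(4 + x\right)^{2}}{\left(-2 + x\right)^{2}}$ ($f{\left(x \right)} = -4 + \frac{50 \frac{1}{\left(\frac{-2 + x}{4 + x}\right)^{2}}}{2} = -4 + \frac{50 \frac{1}{\left(-2 + x\right)^{2} \frac{1}{\left(4 + x\right)^{2}}}}{2} = -4 + \frac{50 \frac{\left(4 + x\right)^{2}}{\left(-2 + x\right)^{2}}}{2} = -4 + \frac{50 \frac{1}{\left(-2 + x\right)^{2}} \left(4 + x\right)^{2}}{2} = -4 + \frac{25 \left(4 + x\right)^{2}}{\left(-2 + x\right)^{2}}$)
$f{\left(E \right)} + 158 = \left(-4 + \frac{25 \left(4 + 36\right)^{2}}{\left(-2 + 36\right)^{2}}\right) + 158 = \left(-4 + \frac{25 \cdot 40^{2}}{1156}\right) + 158 = \left(-4 + 25 \cdot \frac{1}{1156} \cdot 1600\right) + 158 = \left(-4 + \frac{10000}{289}\right) + 158 = \frac{8844}{289} + 158 = \frac{54506}{289}$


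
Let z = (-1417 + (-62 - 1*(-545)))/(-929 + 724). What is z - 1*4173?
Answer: -854531/205 ≈ -4168.4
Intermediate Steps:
z = 934/205 (z = (-1417 + (-62 + 545))/(-205) = (-1417 + 483)*(-1/205) = -934*(-1/205) = 934/205 ≈ 4.5561)
z - 1*4173 = 934/205 - 1*4173 = 934/205 - 4173 = -854531/205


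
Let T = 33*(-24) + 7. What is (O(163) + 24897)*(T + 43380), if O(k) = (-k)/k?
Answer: 1060445120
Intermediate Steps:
O(k) = -1
T = -785 (T = -792 + 7 = -785)
(O(163) + 24897)*(T + 43380) = (-1 + 24897)*(-785 + 43380) = 24896*42595 = 1060445120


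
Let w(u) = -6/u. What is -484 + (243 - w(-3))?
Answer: -243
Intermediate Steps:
-484 + (243 - w(-3)) = -484 + (243 - (-6)/(-3)) = -484 + (243 - (-6)*(-1)/3) = -484 + (243 - 1*2) = -484 + (243 - 2) = -484 + 241 = -243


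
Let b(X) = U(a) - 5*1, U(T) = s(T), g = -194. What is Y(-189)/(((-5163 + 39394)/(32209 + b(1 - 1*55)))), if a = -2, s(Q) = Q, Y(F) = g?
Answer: -6247188/34231 ≈ -182.50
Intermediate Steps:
Y(F) = -194
U(T) = T
b(X) = -7 (b(X) = -2 - 5*1 = -2 - 5 = -7)
Y(-189)/(((-5163 + 39394)/(32209 + b(1 - 1*55)))) = -194*(32209 - 7)/(-5163 + 39394) = -194/(34231/32202) = -194/(34231*(1/32202)) = -194/34231/32202 = -194*32202/34231 = -6247188/34231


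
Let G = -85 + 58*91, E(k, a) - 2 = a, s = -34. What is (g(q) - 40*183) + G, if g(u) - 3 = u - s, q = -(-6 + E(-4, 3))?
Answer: -2089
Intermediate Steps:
E(k, a) = 2 + a
q = 1 (q = -(-6 + (2 + 3)) = -(-6 + 5) = -1*(-1) = 1)
g(u) = 37 + u (g(u) = 3 + (u - 1*(-34)) = 3 + (u + 34) = 3 + (34 + u) = 37 + u)
G = 5193 (G = -85 + 5278 = 5193)
(g(q) - 40*183) + G = ((37 + 1) - 40*183) + 5193 = (38 - 7320) + 5193 = -7282 + 5193 = -2089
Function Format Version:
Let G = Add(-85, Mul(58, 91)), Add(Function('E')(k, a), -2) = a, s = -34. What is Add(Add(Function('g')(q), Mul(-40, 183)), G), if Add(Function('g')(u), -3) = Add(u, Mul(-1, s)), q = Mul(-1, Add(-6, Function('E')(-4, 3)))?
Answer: -2089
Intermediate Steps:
Function('E')(k, a) = Add(2, a)
q = 1 (q = Mul(-1, Add(-6, Add(2, 3))) = Mul(-1, Add(-6, 5)) = Mul(-1, -1) = 1)
Function('g')(u) = Add(37, u) (Function('g')(u) = Add(3, Add(u, Mul(-1, -34))) = Add(3, Add(u, 34)) = Add(3, Add(34, u)) = Add(37, u))
G = 5193 (G = Add(-85, 5278) = 5193)
Add(Add(Function('g')(q), Mul(-40, 183)), G) = Add(Add(Add(37, 1), Mul(-40, 183)), 5193) = Add(Add(38, -7320), 5193) = Add(-7282, 5193) = -2089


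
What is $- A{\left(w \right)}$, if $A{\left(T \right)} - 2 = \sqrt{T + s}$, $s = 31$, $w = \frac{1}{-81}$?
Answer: $-2 - \frac{\sqrt{2510}}{9} \approx -7.5667$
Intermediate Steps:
$w = - \frac{1}{81} \approx -0.012346$
$A{\left(T \right)} = 2 + \sqrt{31 + T}$ ($A{\left(T \right)} = 2 + \sqrt{T + 31} = 2 + \sqrt{31 + T}$)
$- A{\left(w \right)} = - (2 + \sqrt{31 - \frac{1}{81}}) = - (2 + \sqrt{\frac{2510}{81}}) = - (2 + \frac{\sqrt{2510}}{9}) = -2 - \frac{\sqrt{2510}}{9}$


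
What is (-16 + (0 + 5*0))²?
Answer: 256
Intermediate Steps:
(-16 + (0 + 5*0))² = (-16 + (0 + 0))² = (-16 + 0)² = (-16)² = 256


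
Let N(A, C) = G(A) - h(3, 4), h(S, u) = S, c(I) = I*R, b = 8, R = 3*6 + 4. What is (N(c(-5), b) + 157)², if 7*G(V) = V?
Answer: 937024/49 ≈ 19123.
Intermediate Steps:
R = 22 (R = 18 + 4 = 22)
G(V) = V/7
c(I) = 22*I (c(I) = I*22 = 22*I)
N(A, C) = -3 + A/7 (N(A, C) = A/7 - 1*3 = A/7 - 3 = -3 + A/7)
(N(c(-5), b) + 157)² = ((-3 + (22*(-5))/7) + 157)² = ((-3 + (⅐)*(-110)) + 157)² = ((-3 - 110/7) + 157)² = (-131/7 + 157)² = (968/7)² = 937024/49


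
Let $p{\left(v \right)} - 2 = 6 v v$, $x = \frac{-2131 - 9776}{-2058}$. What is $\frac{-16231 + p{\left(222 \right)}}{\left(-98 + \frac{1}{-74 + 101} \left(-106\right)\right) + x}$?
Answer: $- \frac{105641550}{36341} \approx -2907.0$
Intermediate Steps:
$x = \frac{81}{14}$ ($x = \left(-2131 - 9776\right) \left(- \frac{1}{2058}\right) = \left(-11907\right) \left(- \frac{1}{2058}\right) = \frac{81}{14} \approx 5.7857$)
$p{\left(v \right)} = 2 + 6 v^{2}$ ($p{\left(v \right)} = 2 + 6 v v = 2 + 6 v^{2}$)
$\frac{-16231 + p{\left(222 \right)}}{\left(-98 + \frac{1}{-74 + 101} \left(-106\right)\right) + x} = \frac{-16231 + \left(2 + 6 \cdot 222^{2}\right)}{\left(-98 + \frac{1}{-74 + 101} \left(-106\right)\right) + \frac{81}{14}} = \frac{-16231 + \left(2 + 6 \cdot 49284\right)}{\left(-98 + \frac{1}{27} \left(-106\right)\right) + \frac{81}{14}} = \frac{-16231 + \left(2 + 295704\right)}{\left(-98 + \frac{1}{27} \left(-106\right)\right) + \frac{81}{14}} = \frac{-16231 + 295706}{\left(-98 - \frac{106}{27}\right) + \frac{81}{14}} = \frac{279475}{- \frac{2752}{27} + \frac{81}{14}} = \frac{279475}{- \frac{36341}{378}} = 279475 \left(- \frac{378}{36341}\right) = - \frac{105641550}{36341}$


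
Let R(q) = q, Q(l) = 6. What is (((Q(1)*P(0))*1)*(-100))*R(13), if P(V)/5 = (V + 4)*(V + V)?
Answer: 0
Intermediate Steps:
P(V) = 10*V*(4 + V) (P(V) = 5*((V + 4)*(V + V)) = 5*((4 + V)*(2*V)) = 5*(2*V*(4 + V)) = 10*V*(4 + V))
(((Q(1)*P(0))*1)*(-100))*R(13) = (((6*(10*0*(4 + 0)))*1)*(-100))*13 = (((6*(10*0*4))*1)*(-100))*13 = (((6*0)*1)*(-100))*13 = ((0*1)*(-100))*13 = (0*(-100))*13 = 0*13 = 0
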